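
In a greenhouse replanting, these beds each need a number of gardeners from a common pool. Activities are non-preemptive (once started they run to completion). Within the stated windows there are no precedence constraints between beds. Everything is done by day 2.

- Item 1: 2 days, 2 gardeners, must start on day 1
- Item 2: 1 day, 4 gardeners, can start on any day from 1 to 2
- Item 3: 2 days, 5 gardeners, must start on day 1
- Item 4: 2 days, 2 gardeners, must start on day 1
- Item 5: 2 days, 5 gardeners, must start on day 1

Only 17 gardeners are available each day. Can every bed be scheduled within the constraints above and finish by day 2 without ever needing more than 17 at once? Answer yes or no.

no

The minimum achievable peak is 18; 17 < 18, so no feasible schedule stays within the cap.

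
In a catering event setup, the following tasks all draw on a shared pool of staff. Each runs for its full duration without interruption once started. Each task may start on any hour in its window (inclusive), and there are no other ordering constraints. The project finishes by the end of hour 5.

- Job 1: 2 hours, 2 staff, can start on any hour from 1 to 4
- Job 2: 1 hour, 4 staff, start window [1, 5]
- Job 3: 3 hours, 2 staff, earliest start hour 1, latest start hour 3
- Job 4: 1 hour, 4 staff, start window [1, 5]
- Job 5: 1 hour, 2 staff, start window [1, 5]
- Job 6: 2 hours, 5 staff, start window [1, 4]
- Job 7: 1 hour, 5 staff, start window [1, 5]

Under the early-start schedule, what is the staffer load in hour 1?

At early start, hour 1 has: Job 1, Job 2, Job 3, Job 4, Job 5, Job 6, Job 7.
Demand: 2 + 4 + 2 + 4 + 2 + 5 + 5 = 24.

24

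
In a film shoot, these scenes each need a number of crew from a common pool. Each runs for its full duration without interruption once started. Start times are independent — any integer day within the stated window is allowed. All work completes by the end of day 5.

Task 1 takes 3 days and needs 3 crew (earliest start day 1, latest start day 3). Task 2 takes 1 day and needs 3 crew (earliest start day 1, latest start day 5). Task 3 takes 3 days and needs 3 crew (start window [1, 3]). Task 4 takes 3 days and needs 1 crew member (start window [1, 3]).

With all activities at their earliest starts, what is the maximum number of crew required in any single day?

10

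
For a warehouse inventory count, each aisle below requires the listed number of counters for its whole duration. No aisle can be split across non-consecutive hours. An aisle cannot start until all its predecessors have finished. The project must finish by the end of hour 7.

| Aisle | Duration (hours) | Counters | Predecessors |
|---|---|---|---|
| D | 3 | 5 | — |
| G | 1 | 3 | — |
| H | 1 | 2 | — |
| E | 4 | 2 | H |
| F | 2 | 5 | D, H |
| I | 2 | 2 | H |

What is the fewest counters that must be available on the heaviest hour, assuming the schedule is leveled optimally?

7

Early-start (D@1, G@1, H@1, E@2, F@4, I@2) gives peak 10: h1:10  h2:9  h3:9  h4:7  h5:7  h6:0  h7:0.
Shift G→4, F→5, I→6.
Schedule D@1, G@4, H@1, E@2, F@5, I@6: h1:7  h2:7  h3:7  h4:5  h5:7  h6:7  h7:2 — peak 7.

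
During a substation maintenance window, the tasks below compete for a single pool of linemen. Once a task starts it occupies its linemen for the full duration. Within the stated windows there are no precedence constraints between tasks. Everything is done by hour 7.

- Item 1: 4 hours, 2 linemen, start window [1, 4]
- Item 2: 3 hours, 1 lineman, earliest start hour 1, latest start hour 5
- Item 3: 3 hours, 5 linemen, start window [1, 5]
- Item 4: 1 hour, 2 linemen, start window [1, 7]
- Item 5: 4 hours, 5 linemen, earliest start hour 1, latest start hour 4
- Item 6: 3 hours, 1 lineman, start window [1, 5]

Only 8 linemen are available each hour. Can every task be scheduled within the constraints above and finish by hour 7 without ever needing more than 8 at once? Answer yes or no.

yes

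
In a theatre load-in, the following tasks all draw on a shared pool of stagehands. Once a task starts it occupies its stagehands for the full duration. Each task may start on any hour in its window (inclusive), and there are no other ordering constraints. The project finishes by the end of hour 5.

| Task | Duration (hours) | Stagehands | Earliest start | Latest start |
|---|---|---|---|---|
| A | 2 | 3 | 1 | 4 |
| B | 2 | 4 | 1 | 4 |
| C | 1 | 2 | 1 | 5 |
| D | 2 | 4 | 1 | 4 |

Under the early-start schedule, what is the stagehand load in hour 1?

13

At early start, hour 1 has: A, B, C, D.
Demand: 3 + 4 + 2 + 4 = 13.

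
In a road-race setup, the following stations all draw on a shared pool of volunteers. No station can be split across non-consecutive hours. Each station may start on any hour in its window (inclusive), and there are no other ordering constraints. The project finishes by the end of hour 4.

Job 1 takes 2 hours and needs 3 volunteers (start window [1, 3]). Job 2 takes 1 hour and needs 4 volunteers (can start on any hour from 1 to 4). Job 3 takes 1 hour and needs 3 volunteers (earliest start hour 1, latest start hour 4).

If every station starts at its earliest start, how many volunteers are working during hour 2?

At early start, hour 2 has: Job 1.
Demand: 3 = 3.

3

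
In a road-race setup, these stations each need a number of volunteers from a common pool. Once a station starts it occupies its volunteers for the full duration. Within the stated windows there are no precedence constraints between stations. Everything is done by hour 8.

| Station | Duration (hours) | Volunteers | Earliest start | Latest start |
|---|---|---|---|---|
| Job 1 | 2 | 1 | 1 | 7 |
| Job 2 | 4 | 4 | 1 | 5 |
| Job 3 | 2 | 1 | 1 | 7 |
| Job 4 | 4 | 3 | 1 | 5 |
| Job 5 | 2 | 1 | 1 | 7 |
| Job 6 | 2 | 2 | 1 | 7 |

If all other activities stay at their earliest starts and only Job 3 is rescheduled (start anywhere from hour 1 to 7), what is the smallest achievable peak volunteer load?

11

Job 3@1: h1:12  h2:12  h3:7  h4:7  h5:0  h6:0  h7:0  h8:0 → peak 12
Job 3@2: h1:11  h2:12  h3:8  h4:7  h5:0  h6:0  h7:0  h8:0 → peak 12
Job 3@3: h1:11  h2:11  h3:8  h4:8  h5:0  h6:0  h7:0  h8:0 → peak 11
Job 3@4: h1:11  h2:11  h3:7  h4:8  h5:1  h6:0  h7:0  h8:0 → peak 11
Job 3@5: h1:11  h2:11  h3:7  h4:7  h5:1  h6:1  h7:0  h8:0 → peak 11
Job 3@6: h1:11  h2:11  h3:7  h4:7  h5:0  h6:1  h7:1  h8:0 → peak 11
Job 3@7: h1:11  h2:11  h3:7  h4:7  h5:0  h6:0  h7:1  h8:1 → peak 11
Best is Job 3@3, peak 11.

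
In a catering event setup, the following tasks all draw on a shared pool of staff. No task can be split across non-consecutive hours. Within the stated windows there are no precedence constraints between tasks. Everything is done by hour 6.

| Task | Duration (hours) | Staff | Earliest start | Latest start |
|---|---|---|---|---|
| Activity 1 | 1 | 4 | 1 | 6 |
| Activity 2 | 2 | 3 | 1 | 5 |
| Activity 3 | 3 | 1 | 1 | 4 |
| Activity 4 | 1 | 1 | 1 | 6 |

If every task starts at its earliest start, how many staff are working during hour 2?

At early start, hour 2 has: Activity 2, Activity 3.
Demand: 3 + 1 = 4.

4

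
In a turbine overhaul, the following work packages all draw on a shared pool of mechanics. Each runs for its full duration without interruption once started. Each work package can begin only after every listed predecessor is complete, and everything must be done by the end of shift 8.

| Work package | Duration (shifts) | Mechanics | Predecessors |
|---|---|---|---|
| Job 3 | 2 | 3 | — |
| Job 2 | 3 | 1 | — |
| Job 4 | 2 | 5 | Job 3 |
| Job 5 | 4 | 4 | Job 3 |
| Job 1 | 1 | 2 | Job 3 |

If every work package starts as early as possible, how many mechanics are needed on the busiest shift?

Early-start schedule: Job 3@1, Job 2@1, Job 4@3, Job 5@3, Job 1@3.
Load per shift: shift 1: 4, shift 2: 4, shift 3: 12, shift 4: 9, shift 5: 4, shift 6: 4, shift 7: 0, shift 8: 0.
Peak is 12.

12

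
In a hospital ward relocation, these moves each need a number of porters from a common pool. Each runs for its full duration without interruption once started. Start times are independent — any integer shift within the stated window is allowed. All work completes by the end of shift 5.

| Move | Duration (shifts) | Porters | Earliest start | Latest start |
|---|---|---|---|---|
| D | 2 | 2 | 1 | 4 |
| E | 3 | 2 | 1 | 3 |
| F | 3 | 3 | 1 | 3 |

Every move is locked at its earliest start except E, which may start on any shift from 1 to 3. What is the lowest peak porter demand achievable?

E@1: s1:7  s2:7  s3:5  s4:0  s5:0 → peak 7
E@2: s1:5  s2:7  s3:5  s4:2  s5:0 → peak 7
E@3: s1:5  s2:5  s3:5  s4:2  s5:2 → peak 5
Best is E@3, peak 5.

5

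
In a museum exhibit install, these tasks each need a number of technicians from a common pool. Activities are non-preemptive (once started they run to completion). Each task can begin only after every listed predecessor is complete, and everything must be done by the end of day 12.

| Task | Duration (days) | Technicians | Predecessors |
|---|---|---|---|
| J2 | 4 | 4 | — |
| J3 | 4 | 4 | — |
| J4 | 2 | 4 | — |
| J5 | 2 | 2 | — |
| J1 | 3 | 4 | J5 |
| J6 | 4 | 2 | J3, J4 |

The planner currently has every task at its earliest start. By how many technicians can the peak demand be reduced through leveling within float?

6

Early-start peak: d1:14  d2:14  d3:12  d4:12  d5:6  d6:2  d7:2  d8:2  d9:0  d10:0  d11:0  d12:0 ⇒ 14.
Leveled (J2@1, J3@1, J4@5, J5@5, J1@7, J6@7): d1:8  d2:8  d3:8  d4:8  d5:6  d6:6  d7:6  d8:6  d9:6  d10:2  d11:0  d12:0 ⇒ 8.
Reduction 14 − 8 = 6.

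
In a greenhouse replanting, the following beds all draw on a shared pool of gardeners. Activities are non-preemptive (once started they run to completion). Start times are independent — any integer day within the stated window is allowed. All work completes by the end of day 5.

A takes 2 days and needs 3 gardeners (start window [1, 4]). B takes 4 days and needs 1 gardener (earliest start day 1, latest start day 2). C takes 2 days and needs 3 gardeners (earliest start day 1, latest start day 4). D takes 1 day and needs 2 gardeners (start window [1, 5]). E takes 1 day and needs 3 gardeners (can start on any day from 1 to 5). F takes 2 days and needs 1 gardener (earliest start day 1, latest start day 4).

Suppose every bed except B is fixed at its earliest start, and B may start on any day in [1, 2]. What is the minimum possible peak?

B@1: d1:13  d2:8  d3:1  d4:1  d5:0 → peak 13
B@2: d1:12  d2:8  d3:1  d4:1  d5:1 → peak 12
Best is B@2, peak 12.

12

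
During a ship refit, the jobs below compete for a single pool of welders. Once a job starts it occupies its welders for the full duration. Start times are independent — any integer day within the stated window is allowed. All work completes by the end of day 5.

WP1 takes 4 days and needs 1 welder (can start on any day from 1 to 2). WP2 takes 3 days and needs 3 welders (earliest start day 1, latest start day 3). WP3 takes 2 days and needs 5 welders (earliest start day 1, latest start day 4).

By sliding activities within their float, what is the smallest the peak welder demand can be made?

Early-start (WP1@1, WP2@1, WP3@1) gives peak 9: d1:9  d2:9  d3:4  d4:1  d5:0.
Shift WP3→4.
Schedule WP1@1, WP2@1, WP3@4: d1:4  d2:4  d3:4  d4:6  d5:5 — peak 6.
No arrangement of the 24 feasible schedules does better.

6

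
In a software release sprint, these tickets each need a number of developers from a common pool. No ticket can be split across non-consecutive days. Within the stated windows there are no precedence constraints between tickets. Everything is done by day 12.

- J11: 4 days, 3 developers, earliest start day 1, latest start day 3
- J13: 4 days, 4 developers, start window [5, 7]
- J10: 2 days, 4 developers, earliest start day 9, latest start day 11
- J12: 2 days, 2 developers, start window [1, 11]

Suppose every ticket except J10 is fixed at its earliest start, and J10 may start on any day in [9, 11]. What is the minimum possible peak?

5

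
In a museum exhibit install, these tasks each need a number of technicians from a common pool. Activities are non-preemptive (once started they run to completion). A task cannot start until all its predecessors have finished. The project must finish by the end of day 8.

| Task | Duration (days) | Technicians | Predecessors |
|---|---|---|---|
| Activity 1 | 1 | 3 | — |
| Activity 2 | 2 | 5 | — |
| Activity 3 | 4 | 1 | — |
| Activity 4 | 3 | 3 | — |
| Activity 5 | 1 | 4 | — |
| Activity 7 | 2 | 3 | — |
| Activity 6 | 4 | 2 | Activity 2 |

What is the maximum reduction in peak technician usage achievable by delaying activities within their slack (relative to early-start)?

Early-start peak: d1:19  d2:12  d3:6  d4:3  d5:2  d6:2  d7:0  d8:0 ⇒ 19.
Leveled (Activity 1@1, Activity 2@3, Activity 3@2, Activity 4@5, Activity 5@8, Activity 7@1, Activity 6@5): d1:6  d2:4  d3:6  d4:6  d5:6  d6:5  d7:5  d8:6 ⇒ 6.
Reduction 19 − 6 = 13.

13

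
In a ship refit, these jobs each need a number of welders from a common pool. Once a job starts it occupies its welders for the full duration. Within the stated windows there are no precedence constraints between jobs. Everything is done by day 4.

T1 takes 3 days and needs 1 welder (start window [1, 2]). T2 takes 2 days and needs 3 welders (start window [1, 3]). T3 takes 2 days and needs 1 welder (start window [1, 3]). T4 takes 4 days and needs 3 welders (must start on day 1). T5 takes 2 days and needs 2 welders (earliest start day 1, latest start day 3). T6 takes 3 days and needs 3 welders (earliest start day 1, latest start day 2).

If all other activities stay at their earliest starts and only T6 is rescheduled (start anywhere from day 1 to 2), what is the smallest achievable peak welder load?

13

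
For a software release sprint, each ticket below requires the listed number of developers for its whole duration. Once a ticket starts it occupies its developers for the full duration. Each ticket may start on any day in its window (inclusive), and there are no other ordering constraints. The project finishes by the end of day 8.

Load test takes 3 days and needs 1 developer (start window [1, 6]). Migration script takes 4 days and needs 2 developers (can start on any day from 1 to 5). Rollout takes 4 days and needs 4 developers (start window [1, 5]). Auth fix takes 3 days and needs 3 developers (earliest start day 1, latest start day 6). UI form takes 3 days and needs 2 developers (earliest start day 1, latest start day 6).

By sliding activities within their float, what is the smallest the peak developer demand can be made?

6

Early-start (Load test@1, Migration script@1, Rollout@1, Auth fix@1, UI form@1) gives peak 12: d1:12  d2:12  d3:12  d4:6  d5:0  d6:0  d7:0  d8:0.
Shift Rollout→4, UI form→5.
Schedule Load test@1, Migration script@1, Rollout@4, Auth fix@1, UI form@5: d1:6  d2:6  d3:6  d4:6  d5:6  d6:6  d7:6  d8:0 — peak 6.
Total developer-days = 42 over 8 days ⇒ peak ≥ ⌈42/8⌉ = 6, so 6 is optimal.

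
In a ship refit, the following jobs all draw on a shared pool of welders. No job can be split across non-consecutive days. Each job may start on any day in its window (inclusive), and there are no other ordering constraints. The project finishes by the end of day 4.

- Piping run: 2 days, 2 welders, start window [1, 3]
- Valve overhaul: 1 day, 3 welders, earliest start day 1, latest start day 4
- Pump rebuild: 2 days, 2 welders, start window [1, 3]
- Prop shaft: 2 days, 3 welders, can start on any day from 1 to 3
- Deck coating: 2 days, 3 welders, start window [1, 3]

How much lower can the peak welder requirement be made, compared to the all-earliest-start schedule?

Early-start peak: d1:13  d2:10  d3:0  d4:0 ⇒ 13.
Leveled (Piping run@1, Valve overhaul@1, Pump rebuild@1, Prop shaft@2, Deck coating@3): d1:7  d2:7  d3:6  d4:3 ⇒ 7.
Reduction 13 − 7 = 6.

6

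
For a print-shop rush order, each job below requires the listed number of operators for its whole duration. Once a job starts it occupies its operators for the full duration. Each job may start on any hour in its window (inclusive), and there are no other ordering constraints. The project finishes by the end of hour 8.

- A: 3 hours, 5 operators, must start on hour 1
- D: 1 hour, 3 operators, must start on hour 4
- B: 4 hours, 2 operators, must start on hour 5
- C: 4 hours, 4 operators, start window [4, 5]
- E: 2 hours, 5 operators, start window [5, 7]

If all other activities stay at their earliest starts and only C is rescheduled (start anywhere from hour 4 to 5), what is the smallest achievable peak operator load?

11

C@4: h1:5  h2:5  h3:5  h4:7  h5:11  h6:11  h7:6  h8:2 → peak 11
C@5: h1:5  h2:5  h3:5  h4:3  h5:11  h6:11  h7:6  h8:6 → peak 11
Best is C@4, peak 11.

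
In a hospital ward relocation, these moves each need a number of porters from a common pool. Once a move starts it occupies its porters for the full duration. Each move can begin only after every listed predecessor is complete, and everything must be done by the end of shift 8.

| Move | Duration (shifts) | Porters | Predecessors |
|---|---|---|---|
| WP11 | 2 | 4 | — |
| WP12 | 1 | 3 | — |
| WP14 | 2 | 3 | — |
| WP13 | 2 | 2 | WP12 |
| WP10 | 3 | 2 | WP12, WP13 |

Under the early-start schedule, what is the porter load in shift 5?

2

At early start, shift 5 has: WP10.
Demand: 2 = 2.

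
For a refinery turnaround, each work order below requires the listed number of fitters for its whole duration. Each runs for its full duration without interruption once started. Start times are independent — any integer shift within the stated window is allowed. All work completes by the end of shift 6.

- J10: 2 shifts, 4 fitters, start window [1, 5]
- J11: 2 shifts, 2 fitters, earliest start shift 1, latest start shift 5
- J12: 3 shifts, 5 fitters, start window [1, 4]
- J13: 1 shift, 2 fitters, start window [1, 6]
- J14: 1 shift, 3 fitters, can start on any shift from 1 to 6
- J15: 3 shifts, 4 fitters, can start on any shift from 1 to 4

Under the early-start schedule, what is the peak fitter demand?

20

Early-start schedule: J10@1, J11@1, J12@1, J13@1, J14@1, J15@1.
Load per shift: shift 1: 20, shift 2: 15, shift 3: 9, shift 4: 0, shift 5: 0, shift 6: 0.
Peak is 20.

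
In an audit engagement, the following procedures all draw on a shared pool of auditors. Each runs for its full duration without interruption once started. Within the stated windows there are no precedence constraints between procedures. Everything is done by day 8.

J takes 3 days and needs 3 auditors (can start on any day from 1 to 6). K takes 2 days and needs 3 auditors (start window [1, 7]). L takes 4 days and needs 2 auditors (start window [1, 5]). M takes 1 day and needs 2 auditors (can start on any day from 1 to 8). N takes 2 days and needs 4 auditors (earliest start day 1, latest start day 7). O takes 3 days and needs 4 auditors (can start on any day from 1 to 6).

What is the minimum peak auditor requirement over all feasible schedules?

Early-start (J@1, K@1, L@1, M@1, N@1, O@1) gives peak 18: d1:18  d2:16  d3:9  d4:2  d5:0  d6:0  d7:0  d8:0.
Shift L→3, M→7, N→4, O→6.
Schedule J@1, K@1, L@3, M@7, N@4, O@6: d1:6  d2:6  d3:5  d4:6  d5:6  d6:6  d7:6  d8:4 — peak 6.
Total auditor-days = 45 over 8 days ⇒ peak ≥ ⌈45/8⌉ = 6, so 6 is optimal.

6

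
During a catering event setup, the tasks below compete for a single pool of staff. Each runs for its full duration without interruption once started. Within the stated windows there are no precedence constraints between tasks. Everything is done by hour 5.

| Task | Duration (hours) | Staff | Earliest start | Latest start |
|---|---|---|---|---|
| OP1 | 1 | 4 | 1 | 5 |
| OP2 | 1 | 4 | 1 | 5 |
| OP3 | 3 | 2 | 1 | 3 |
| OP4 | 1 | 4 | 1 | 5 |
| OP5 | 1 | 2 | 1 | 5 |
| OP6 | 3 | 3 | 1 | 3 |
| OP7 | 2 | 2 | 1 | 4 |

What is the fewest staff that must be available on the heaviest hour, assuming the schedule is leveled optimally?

7

Early-start (OP1@1, OP2@1, OP3@1, OP4@1, OP5@1, OP6@1, OP7@1) gives peak 21: h1:21  h2:7  h3:5  h4:0  h5:0.
Shift OP2→2, OP4→5, OP5→4, OP6→3, OP7→3.
Schedule OP1@1, OP2@2, OP3@1, OP4@5, OP5@4, OP6@3, OP7@3: h1:6  h2:6  h3:7  h4:7  h5:7 — peak 7.
Total staffer-hours = 33 over 5 hours ⇒ peak ≥ ⌈33/5⌉ = 7, so 7 is optimal.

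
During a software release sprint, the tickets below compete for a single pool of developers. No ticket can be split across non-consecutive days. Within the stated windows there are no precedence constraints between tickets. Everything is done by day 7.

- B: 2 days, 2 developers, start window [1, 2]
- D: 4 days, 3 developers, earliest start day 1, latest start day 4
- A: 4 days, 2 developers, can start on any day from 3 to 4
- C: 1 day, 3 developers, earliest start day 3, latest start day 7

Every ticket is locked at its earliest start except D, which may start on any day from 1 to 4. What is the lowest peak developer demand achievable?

5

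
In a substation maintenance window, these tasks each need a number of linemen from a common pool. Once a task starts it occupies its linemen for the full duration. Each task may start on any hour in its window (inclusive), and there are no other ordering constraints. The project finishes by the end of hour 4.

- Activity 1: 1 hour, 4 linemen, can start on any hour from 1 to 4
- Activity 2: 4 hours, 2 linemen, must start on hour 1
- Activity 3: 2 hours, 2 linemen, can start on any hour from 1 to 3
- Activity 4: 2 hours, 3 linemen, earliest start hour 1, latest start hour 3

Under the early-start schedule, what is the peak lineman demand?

11

Early-start schedule: Activity 1@1, Activity 2@1, Activity 3@1, Activity 4@1.
Load per hour: hour 1: 11, hour 2: 7, hour 3: 2, hour 4: 2.
Peak is 11.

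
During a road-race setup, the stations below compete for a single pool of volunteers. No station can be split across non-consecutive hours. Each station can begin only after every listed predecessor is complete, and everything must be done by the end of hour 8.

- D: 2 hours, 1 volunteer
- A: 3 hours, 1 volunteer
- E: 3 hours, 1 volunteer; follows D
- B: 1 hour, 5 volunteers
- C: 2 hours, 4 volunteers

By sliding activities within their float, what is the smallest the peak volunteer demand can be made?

Early-start (D@1, A@1, E@3, B@1, C@1) gives peak 11: h1:11  h2:6  h3:2  h4:1  h5:1  h6:0  h7:0  h8:0.
Shift B→6, C→4.
Schedule D@1, A@1, E@3, B@6, C@4: h1:2  h2:2  h3:2  h4:5  h5:5  h6:5  h7:0  h8:0 — peak 5.

5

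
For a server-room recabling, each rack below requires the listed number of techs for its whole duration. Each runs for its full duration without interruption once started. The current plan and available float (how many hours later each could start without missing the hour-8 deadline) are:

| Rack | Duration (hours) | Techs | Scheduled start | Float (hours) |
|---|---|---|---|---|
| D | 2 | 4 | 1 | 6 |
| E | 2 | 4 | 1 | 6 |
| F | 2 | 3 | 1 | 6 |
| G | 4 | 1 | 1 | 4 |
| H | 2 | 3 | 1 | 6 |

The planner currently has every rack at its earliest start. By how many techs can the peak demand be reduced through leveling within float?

11

Early-start peak: h1:15  h2:15  h3:1  h4:1  h5:0  h6:0  h7:0  h8:0 ⇒ 15.
Leveled (D@1, E@3, F@5, G@5, H@7): h1:4  h2:4  h3:4  h4:4  h5:4  h6:4  h7:4  h8:4 ⇒ 4.
Reduction 15 − 4 = 11.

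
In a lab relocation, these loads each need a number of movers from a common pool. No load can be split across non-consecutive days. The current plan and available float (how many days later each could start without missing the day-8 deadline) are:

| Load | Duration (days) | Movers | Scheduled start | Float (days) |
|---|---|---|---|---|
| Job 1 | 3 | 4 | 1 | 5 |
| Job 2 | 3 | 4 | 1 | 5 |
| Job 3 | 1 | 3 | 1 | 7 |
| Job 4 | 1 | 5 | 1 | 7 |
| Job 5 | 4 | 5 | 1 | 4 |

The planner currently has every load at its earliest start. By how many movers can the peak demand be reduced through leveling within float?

Early-start peak: d1:21  d2:13  d3:13  d4:5  d5:0  d6:0  d7:0  d8:0 ⇒ 21.
Leveled (Job 1@1, Job 2@1, Job 3@4, Job 4@4, Job 5@5): d1:8  d2:8  d3:8  d4:8  d5:5  d6:5  d7:5  d8:5 ⇒ 8.
Reduction 21 − 8 = 13.

13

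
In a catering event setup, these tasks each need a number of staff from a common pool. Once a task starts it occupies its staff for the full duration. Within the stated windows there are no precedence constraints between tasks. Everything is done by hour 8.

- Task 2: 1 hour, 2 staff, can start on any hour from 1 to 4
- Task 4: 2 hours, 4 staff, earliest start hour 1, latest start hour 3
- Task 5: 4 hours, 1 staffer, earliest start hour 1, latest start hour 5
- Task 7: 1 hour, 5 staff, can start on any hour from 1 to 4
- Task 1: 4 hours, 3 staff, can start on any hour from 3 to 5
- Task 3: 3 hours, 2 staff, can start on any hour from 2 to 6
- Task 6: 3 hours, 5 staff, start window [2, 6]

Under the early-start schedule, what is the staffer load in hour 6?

At early start, hour 6 has: Task 1.
Demand: 3 = 3.

3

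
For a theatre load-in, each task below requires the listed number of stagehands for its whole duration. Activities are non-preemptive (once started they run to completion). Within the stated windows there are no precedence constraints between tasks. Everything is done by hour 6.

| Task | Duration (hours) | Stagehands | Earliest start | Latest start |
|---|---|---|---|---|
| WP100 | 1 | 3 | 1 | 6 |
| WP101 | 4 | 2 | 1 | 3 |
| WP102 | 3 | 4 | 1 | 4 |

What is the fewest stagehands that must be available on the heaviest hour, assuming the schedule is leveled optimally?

6

Early-start (WP100@1, WP101@1, WP102@1) gives peak 9: h1:9  h2:6  h3:6  h4:2  h5:0  h6:0.
Shift WP102→2.
Schedule WP100@1, WP101@1, WP102@2: h1:5  h2:6  h3:6  h4:6  h5:0  h6:0 — peak 6.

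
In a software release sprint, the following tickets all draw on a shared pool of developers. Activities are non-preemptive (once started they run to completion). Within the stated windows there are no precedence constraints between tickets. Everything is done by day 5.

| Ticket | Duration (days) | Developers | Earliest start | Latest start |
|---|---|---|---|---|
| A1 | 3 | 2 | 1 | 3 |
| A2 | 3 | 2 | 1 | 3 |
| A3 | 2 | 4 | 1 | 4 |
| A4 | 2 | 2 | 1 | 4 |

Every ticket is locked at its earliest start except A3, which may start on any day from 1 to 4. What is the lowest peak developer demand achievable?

A3@1: d1:10  d2:10  d3:4  d4:0  d5:0 → peak 10
A3@2: d1:6  d2:10  d3:8  d4:0  d5:0 → peak 10
A3@3: d1:6  d2:6  d3:8  d4:4  d5:0 → peak 8
A3@4: d1:6  d2:6  d3:4  d4:4  d5:4 → peak 6
Best is A3@4, peak 6.

6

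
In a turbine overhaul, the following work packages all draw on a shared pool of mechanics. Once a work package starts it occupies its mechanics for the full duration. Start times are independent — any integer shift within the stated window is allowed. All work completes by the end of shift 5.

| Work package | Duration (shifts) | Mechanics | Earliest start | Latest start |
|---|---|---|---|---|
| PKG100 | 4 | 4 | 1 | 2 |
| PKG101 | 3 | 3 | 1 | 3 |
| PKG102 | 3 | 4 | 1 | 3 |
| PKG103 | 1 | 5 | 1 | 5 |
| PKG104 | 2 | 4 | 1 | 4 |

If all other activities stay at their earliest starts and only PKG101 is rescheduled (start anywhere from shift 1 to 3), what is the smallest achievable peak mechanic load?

17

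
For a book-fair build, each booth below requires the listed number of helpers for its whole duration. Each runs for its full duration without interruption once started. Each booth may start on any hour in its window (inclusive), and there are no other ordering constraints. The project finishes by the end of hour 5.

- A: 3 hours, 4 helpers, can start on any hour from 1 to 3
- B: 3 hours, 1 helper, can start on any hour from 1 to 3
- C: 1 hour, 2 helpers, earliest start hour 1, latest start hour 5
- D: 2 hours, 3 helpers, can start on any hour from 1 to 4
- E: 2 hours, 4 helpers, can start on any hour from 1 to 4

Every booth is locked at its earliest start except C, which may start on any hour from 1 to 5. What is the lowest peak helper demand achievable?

C@1: h1:14  h2:12  h3:5  h4:0  h5:0 → peak 14
C@2: h1:12  h2:14  h3:5  h4:0  h5:0 → peak 14
C@3: h1:12  h2:12  h3:7  h4:0  h5:0 → peak 12
C@4: h1:12  h2:12  h3:5  h4:2  h5:0 → peak 12
C@5: h1:12  h2:12  h3:5  h4:0  h5:2 → peak 12
Best is C@3, peak 12.

12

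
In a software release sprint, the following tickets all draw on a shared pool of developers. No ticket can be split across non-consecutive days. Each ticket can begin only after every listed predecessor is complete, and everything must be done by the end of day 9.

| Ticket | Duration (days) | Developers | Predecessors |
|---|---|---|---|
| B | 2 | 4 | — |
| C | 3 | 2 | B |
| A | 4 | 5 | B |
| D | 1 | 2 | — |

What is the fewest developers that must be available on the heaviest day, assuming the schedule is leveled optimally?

5

Early-start (B@1, C@3, A@3, D@1) gives peak 7: d1:6  d2:4  d3:7  d4:7  d5:7  d6:5  d7:0  d8:0  d9:0.
Shift A→6, D→3.
Schedule B@1, C@3, A@6, D@3: d1:4  d2:4  d3:4  d4:2  d5:2  d6:5  d7:5  d8:5  d9:5 — peak 5.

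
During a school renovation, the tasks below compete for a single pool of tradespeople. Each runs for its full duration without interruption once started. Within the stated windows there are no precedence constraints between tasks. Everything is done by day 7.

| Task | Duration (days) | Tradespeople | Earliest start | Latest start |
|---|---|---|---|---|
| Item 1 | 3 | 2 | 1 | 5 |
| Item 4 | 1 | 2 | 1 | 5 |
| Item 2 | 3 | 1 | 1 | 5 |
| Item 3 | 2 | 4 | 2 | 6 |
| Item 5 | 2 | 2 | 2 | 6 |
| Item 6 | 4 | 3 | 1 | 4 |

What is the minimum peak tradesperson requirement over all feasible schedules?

Early-start (Item 1@1, Item 4@1, Item 2@1, Item 3@2, Item 5@2, Item 6@1) gives peak 12: d1:8  d2:12  d3:12  d4:3  d5:0  d6:0  d7:0.
Shift Item 4→5, Item 2→5, Item 3→6, Item 5→4.
Schedule Item 1@1, Item 4@5, Item 2@5, Item 3@6, Item 5@4, Item 6@1: d1:5  d2:5  d3:5  d4:5  d5:5  d6:5  d7:5 — peak 5.
Total tradesperson-days = 35 over 7 days ⇒ peak ≥ ⌈35/7⌉ = 5, so 5 is optimal.

5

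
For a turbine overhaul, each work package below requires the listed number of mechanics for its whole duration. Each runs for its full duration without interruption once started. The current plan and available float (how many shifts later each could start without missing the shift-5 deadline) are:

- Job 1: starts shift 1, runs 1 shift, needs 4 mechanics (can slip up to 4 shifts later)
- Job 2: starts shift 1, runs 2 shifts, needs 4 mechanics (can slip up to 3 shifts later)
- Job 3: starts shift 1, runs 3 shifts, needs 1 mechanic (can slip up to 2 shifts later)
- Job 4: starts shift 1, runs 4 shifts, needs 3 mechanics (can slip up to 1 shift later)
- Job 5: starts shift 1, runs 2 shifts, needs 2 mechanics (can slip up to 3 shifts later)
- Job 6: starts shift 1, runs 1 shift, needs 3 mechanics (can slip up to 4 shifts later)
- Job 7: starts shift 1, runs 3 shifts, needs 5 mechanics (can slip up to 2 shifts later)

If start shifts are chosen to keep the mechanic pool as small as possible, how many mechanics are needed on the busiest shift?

11

Early-start (Job 1@1, Job 2@1, Job 3@1, Job 4@1, Job 5@1, Job 6@1, Job 7@1) gives peak 22: s1:22  s2:15  s3:9  s4:3  s5:0.
Shift Job 4→2, Job 6→4, Job 7→3.
Schedule Job 1@1, Job 2@1, Job 3@1, Job 4@2, Job 5@1, Job 6@4, Job 7@3: s1:11  s2:10  s3:9  s4:11  s5:8 — peak 11.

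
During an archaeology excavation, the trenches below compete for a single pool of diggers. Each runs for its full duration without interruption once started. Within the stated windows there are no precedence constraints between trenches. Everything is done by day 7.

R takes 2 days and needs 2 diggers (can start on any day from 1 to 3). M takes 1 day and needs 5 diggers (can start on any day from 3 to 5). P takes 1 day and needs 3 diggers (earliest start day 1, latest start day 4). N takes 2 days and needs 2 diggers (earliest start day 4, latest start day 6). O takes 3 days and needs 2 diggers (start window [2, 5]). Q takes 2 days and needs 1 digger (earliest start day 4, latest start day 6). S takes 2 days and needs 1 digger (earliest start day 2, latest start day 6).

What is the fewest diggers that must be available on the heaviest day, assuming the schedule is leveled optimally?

5

Early-start (R@1, M@3, P@1, N@4, O@2, Q@4, S@2) gives peak 8: d1:5  d2:5  d3:8  d4:5  d5:3  d6:0  d7:0.
Shift O→4, S→6.
Schedule R@1, M@3, P@1, N@4, O@4, Q@4, S@6: d1:5  d2:2  d3:5  d4:5  d5:5  d6:3  d7:1 — peak 5.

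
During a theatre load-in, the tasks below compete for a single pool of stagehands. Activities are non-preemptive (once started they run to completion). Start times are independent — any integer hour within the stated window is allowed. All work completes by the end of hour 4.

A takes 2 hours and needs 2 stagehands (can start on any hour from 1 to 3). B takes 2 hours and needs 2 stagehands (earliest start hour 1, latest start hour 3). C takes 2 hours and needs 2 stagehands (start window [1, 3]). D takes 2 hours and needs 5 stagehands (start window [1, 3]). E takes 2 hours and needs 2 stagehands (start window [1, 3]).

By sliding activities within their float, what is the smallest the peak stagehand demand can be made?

Early-start (A@1, B@1, C@1, D@1, E@1) gives peak 13: h1:13  h2:13  h3:0  h4:0.
Shift D→3, E→3.
Schedule A@1, B@1, C@1, D@3, E@3: h1:6  h2:6  h3:7  h4:7 — peak 7.
Total stagehand-hours = 26 over 4 hours ⇒ peak ≥ ⌈26/4⌉ = 7, so 7 is optimal.

7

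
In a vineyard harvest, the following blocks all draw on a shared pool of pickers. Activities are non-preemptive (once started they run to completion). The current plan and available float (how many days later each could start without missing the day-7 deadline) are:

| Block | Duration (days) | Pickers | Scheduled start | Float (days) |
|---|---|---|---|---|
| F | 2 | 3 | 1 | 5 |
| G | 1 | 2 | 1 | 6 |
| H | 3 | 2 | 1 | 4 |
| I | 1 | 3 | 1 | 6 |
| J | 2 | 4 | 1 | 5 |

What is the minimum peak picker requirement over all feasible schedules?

Early-start (F@1, G@1, H@1, I@1, J@1) gives peak 14: d1:14  d2:9  d3:2  d4:0  d5:0  d6:0  d7:0.
Shift H→2, I→3, J→5.
Schedule F@1, G@1, H@2, I@3, J@5: d1:5  d2:5  d3:5  d4:2  d5:4  d6:4  d7:0 — peak 5.

5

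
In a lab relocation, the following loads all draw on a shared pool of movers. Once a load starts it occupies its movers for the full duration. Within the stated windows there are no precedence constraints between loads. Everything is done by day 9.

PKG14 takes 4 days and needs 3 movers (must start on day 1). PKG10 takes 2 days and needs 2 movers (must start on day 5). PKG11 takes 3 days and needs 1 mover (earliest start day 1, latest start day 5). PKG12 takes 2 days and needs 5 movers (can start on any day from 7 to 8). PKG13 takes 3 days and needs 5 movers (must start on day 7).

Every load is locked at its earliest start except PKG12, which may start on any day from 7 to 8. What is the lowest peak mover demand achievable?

PKG12@7: d1:4  d2:4  d3:4  d4:3  d5:2  d6:2  d7:10  d8:10  d9:5 → peak 10
PKG12@8: d1:4  d2:4  d3:4  d4:3  d5:2  d6:2  d7:5  d8:10  d9:10 → peak 10
Best is PKG12@7, peak 10.

10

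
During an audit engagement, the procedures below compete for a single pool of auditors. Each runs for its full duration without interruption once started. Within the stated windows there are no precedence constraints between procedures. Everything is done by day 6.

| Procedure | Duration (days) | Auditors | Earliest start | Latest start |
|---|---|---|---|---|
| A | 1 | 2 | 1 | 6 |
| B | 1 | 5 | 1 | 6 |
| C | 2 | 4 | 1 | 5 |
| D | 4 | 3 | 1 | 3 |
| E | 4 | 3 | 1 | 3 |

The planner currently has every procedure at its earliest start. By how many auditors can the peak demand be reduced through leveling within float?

9

Early-start peak: d1:17  d2:10  d3:6  d4:6  d5:0  d6:0 ⇒ 17.
Leveled (A@1, B@2, C@5, D@1, E@3): d1:5  d2:8  d3:6  d4:6  d5:7  d6:7 ⇒ 8.
Reduction 17 − 8 = 9.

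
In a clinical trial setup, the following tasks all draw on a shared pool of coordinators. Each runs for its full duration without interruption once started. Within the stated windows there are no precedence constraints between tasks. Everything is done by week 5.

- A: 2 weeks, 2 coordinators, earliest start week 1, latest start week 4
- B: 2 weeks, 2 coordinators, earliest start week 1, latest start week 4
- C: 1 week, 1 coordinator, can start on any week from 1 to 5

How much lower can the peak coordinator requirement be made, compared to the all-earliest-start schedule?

Early-start peak: w1:5  w2:4  w3:0  w4:0  w5:0 ⇒ 5.
Leveled (A@1, B@3, C@5): w1:2  w2:2  w3:2  w4:2  w5:1 ⇒ 2.
Reduction 5 − 2 = 3.

3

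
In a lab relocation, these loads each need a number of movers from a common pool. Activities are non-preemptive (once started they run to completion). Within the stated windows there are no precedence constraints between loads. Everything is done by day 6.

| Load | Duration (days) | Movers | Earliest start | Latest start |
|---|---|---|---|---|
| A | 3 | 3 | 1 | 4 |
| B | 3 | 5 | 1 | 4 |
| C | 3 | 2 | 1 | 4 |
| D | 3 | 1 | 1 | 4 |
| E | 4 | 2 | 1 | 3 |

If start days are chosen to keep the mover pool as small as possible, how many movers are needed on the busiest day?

8

Early-start (A@1, B@1, C@1, D@1, E@1) gives peak 13: d1:13  d2:13  d3:13  d4:2  d5:0  d6:0.
Shift B→4.
Schedule A@1, B@4, C@1, D@1, E@1: d1:8  d2:8  d3:8  d4:7  d5:5  d6:5 — peak 8.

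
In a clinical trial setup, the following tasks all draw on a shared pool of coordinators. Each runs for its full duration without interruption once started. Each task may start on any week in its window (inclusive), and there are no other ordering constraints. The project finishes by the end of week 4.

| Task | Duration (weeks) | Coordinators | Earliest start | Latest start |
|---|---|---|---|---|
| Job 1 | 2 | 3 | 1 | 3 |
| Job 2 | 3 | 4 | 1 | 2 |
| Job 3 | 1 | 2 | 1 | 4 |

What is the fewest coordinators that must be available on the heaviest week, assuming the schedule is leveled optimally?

7

Early-start (Job 1@1, Job 2@1, Job 3@1) gives peak 9: w1:9  w2:7  w3:4  w4:0.
Shift Job 3→3.
Schedule Job 1@1, Job 2@1, Job 3@3: w1:7  w2:7  w3:6  w4:0 — peak 7.
No arrangement of the 24 feasible schedules does better.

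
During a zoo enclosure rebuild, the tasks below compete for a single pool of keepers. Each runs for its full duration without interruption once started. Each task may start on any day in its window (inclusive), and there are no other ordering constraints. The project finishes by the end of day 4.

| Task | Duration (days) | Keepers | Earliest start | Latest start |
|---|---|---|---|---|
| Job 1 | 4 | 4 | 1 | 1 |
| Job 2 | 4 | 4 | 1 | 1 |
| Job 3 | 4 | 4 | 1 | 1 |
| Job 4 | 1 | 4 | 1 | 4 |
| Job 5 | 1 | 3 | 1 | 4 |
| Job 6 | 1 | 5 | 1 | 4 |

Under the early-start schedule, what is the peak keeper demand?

Early-start schedule: Job 1@1, Job 2@1, Job 3@1, Job 4@1, Job 5@1, Job 6@1.
Load per day: day 1: 24, day 2: 12, day 3: 12, day 4: 12.
Peak is 24.

24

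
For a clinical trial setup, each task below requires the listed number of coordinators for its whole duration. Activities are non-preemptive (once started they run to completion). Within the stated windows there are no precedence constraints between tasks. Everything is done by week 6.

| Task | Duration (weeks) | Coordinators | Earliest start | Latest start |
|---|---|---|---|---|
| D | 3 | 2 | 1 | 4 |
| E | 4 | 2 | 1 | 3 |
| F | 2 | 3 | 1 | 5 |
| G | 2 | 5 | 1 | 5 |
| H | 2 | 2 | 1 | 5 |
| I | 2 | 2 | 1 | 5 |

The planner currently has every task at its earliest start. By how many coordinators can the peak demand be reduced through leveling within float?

9

Early-start peak: w1:16  w2:16  w3:4  w4:2  w5:0  w6:0 ⇒ 16.
Leveled (D@1, E@1, F@1, G@5, H@3, I@4): w1:7  w2:7  w3:6  w4:6  w5:7  w6:5 ⇒ 7.
Reduction 16 − 7 = 9.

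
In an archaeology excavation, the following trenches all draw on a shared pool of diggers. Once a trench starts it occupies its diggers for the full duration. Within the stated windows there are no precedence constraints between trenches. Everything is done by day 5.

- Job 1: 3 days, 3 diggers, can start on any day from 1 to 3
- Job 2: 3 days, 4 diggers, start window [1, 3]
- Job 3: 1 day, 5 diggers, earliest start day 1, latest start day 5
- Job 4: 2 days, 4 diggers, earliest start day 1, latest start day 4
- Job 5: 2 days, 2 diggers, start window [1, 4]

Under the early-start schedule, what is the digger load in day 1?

18

At early start, day 1 has: Job 1, Job 2, Job 3, Job 4, Job 5.
Demand: 3 + 4 + 5 + 4 + 2 = 18.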